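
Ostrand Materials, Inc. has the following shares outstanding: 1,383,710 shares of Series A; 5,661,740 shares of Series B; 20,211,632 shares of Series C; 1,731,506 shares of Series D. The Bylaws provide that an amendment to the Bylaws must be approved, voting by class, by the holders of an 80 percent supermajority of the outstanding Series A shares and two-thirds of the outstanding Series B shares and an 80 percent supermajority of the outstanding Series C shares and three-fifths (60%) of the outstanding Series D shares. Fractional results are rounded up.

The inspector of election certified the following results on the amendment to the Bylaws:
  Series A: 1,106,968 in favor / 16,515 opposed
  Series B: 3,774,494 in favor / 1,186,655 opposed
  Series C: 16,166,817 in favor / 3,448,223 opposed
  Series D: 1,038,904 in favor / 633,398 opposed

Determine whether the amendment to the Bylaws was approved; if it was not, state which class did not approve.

Series A: 4/5 of 1383710 = 1106968; 1,106,968 required, 1,106,968 in favor — approved.
Series B: 2/3 of 5661740 = 3774493.33, rounded up to 3774494; 3,774,494 required, 3,774,494 in favor — approved.
Series C: 4/5 of 20211632 = 16169305.60, rounded up to 16169306; 16,169,306 required, 16,166,817 in favor — not approved.
Series D: 3/5 of 1731506 = 1038903.60, rounded up to 1038904; 1,038,904 required, 1,038,904 in favor — approved.

Not approved — the Series C shares did not give the required vote.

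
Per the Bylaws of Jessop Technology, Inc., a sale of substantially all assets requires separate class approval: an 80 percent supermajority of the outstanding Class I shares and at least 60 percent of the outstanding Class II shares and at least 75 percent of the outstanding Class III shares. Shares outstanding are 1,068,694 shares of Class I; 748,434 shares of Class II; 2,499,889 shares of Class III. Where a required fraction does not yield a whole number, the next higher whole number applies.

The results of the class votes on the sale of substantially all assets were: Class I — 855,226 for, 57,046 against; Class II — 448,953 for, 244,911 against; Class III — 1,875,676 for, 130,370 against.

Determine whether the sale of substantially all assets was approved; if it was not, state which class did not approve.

Class I: 4/5 of 1068694 = 854955.20, rounded up to 854956; 854,956 required, 855,226 in favor — approved.
Class II: 3/5 of 748434 = 449060.40, rounded up to 449061; 449,061 required, 448,953 in favor — not approved.
Class III: 3/4 of 2499889 = 1874916.75, rounded up to 1874917; 1,874,917 required, 1,875,676 in favor — approved.

Not approved — the Class II shares did not give the required vote.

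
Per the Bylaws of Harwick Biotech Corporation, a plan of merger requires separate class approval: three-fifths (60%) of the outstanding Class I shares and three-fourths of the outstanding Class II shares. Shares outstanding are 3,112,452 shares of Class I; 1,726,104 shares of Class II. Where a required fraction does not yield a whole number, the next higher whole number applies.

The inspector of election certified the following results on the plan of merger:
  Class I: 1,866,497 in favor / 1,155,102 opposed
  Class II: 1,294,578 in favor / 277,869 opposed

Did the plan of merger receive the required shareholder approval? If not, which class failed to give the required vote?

Not approved — the Class I shares did not give the required vote.

Class I: 3/5 of 3112452 = 1867471.20, rounded up to 1867472; 1,867,472 required, 1,866,497 in favor — not approved.
Class II: 3/4 of 1726104 = 1294578; 1,294,578 required, 1,294,578 in favor — approved.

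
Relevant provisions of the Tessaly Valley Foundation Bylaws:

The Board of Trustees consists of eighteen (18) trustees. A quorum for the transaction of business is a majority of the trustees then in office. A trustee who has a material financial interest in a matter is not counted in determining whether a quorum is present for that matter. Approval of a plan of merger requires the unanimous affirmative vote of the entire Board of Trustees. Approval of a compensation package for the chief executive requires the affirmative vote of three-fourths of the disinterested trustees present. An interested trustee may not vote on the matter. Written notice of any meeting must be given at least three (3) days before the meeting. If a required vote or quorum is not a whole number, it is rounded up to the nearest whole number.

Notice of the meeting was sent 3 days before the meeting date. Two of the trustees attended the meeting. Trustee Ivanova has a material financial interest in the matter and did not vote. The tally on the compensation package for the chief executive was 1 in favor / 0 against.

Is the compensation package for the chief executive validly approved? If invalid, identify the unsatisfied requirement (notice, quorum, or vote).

Invalid — quorum requirement not satisfied.

Notice: 3 days given; 3 required (3 ≥ 3). Satisfied.
Quorum: 2 present, but the 1 interested trustee does not count, leaving 1. Quorum is 10. Not satisfied.
Vote: the compensation package for the chief executive requires three-fourths of the disinterested trustees present (2 − 1 = 1). 3/4 of 1 = 0.75, rounded up to 1, so 1 affirmative vote is needed; 1 voted in favor. Satisfied. (Moot — without a quorum no business can be validly transacted.)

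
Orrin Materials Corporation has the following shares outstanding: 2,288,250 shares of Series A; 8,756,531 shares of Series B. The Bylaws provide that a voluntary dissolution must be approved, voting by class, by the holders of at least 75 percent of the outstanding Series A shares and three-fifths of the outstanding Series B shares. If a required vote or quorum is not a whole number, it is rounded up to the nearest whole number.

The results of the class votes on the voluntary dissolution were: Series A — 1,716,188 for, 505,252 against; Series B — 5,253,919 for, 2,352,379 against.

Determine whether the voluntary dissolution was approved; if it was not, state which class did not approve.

Approved — every class gave the required vote.

Series A: 3/4 of 2288250 = 1716187.50, rounded up to 1716188; 1,716,188 required, 1,716,188 in favor — approved.
Series B: 3/5 of 8756531 = 5253918.60, rounded up to 5253919; 5,253,919 required, 5,253,919 in favor — approved.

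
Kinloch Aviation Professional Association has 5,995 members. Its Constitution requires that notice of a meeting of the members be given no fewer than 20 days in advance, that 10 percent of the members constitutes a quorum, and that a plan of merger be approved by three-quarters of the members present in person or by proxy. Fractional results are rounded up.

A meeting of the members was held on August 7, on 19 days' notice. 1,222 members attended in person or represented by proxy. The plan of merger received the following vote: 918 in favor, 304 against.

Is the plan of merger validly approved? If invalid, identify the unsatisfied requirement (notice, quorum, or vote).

Invalid — notice requirement not satisfied.

Notice: 19 days given; 20 required. Not satisfied.
Quorum: 10% of 5,995 = 599.50, rounded up to 600; 1,222 present. Satisfied.
Vote: requires three-fourths of those present (1,222); 3/4 of 1222 = 916.50, rounded up to 917, so 917 needed; 918 in favor. Satisfied.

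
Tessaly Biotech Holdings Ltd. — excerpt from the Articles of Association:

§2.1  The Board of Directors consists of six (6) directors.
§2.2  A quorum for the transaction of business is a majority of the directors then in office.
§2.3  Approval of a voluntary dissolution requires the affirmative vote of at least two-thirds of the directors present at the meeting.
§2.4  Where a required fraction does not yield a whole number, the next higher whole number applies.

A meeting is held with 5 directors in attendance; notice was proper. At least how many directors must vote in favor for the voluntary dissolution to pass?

4

The voluntary dissolution requires two-thirds of the directors present (5).
2/3 of 5 = 3.33, rounded up to 4.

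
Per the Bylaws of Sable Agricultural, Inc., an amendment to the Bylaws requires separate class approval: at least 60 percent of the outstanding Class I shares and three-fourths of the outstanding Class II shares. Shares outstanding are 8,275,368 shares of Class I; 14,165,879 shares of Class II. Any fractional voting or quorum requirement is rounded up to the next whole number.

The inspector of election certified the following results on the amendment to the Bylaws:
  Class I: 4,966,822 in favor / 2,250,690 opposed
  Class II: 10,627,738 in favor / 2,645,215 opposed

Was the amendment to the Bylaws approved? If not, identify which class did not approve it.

Approved — every class gave the required vote.

Class I: 3/5 of 8275368 = 4965220.80, rounded up to 4965221; 4,965,221 required, 4,966,822 in favor — approved.
Class II: 3/4 of 14165879 = 10624409.25, rounded up to 10624410; 10,624,410 required, 10,627,738 in favor — approved.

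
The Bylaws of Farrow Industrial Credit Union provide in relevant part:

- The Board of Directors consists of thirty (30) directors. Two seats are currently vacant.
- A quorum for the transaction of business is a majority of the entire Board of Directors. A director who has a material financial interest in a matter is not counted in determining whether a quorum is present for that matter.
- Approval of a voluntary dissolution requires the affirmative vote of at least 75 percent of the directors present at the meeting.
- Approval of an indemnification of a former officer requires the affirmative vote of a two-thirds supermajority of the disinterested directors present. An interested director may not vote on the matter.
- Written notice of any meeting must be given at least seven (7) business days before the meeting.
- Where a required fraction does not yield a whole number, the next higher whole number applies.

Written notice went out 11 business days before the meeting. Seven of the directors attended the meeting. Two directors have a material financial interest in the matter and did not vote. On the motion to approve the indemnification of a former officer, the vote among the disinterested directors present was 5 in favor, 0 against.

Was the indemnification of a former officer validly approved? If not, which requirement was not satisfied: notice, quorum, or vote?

Notice: 11 business days given; 7 required (11 ≥ 7). Satisfied.
Quorum: 7 present, but the 2 interested directors do not count, leaving 5. Quorum is 16. Not satisfied.
Vote: the indemnification of a former officer requires two-thirds of the disinterested directors present (7 − 2 = 5). 2/3 of 5 = 3.33, rounded up to 4, so 4 affirmative votes are needed; 5 voted in favor. Satisfied. (Moot — without a quorum no business can be validly transacted.)

Invalid — quorum requirement not satisfied.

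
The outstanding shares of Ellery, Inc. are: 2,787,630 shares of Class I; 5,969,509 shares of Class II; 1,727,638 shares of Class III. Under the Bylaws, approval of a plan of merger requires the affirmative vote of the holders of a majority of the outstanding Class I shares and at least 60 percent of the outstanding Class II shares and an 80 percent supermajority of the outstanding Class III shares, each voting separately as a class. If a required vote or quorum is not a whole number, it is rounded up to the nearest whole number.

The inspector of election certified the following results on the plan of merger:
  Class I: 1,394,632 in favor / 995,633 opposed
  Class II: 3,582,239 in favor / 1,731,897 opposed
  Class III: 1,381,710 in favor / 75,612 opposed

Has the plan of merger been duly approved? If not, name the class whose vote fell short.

Not approved — the Class III shares did not give the required vote.

Class I: a majority of 2787630 is 1393816; 1,393,816 required, 1,394,632 in favor — approved.
Class II: 3/5 of 5969509 = 3581705.40, rounded up to 3581706; 3,581,706 required, 3,582,239 in favor — approved.
Class III: 4/5 of 1727638 = 1382110.40, rounded up to 1382111; 1,382,111 required, 1,381,710 in favor — not approved.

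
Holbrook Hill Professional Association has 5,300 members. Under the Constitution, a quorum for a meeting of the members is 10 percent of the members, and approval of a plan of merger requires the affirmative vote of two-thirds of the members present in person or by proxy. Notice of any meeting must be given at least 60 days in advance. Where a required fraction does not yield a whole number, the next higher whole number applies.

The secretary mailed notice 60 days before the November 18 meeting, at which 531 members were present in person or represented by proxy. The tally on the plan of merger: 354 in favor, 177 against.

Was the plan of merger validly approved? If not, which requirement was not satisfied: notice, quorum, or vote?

Valid — all requirements satisfied.

Notice: 60 days given; 60 required. Satisfied.
Quorum: 10% of 5,300 = 530; 531 present. Satisfied.
Vote: requires two-thirds of those present (531); 2/3 of 531 = 354, so 354 needed; 354 in favor. Satisfied.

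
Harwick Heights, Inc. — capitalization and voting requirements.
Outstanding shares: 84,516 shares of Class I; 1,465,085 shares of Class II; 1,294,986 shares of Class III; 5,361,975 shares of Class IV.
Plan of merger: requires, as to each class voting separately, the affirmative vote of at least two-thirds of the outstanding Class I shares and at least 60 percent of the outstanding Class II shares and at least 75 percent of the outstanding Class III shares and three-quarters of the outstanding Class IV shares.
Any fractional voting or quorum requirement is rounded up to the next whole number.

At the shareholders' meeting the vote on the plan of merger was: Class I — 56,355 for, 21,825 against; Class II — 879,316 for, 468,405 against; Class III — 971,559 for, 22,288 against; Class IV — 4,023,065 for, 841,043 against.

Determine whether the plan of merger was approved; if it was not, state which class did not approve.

Class I: 2/3 of 84516 = 56344; 56,344 required, 56,355 in favor — approved.
Class II: 3/5 of 1465085 = 879051; 879,051 required, 879,316 in favor — approved.
Class III: 3/4 of 1294986 = 971239.50, rounded up to 971240; 971,240 required, 971,559 in favor — approved.
Class IV: 3/4 of 5361975 = 4021481.25, rounded up to 4021482; 4,021,482 required, 4,023,065 in favor — approved.

Approved — every class gave the required vote.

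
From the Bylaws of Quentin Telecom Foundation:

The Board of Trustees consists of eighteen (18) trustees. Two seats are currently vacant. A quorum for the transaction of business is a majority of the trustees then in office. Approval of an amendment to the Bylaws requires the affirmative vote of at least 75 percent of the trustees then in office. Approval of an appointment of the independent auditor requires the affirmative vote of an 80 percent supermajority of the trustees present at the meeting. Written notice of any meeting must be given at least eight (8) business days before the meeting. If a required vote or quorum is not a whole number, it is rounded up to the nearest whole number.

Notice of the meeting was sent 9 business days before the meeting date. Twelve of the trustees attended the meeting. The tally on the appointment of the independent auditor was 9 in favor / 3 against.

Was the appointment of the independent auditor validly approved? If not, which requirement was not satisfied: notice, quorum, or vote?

Invalid — vote requirement not satisfied.

Notice: 9 business days given; 8 required (9 ≥ 8). Satisfied.
Quorum: 12 present; quorum is 9. Satisfied.
Vote: the appointment of the independent auditor requires four-fifths of the trustees present (12). 4/5 of 12 = 9.60, rounded up to 10, so 10 affirmative votes are needed; 9 voted in favor. Not satisfied.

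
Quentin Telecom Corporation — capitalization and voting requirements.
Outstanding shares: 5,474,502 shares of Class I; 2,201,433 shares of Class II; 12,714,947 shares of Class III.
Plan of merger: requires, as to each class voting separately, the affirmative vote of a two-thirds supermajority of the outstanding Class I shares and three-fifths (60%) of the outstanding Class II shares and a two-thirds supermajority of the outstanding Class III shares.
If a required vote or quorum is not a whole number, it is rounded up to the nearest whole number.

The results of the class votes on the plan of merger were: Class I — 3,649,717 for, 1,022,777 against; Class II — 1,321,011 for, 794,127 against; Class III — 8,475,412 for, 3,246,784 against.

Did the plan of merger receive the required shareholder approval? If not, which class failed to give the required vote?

Not approved — the Class III shares did not give the required vote.

Class I: 2/3 of 5474502 = 3649668; 3,649,668 required, 3,649,717 in favor — approved.
Class II: 3/5 of 2201433 = 1320859.80, rounded up to 1320860; 1,320,860 required, 1,321,011 in favor — approved.
Class III: 2/3 of 12714947 = 8476631.33, rounded up to 8476632; 8,476,632 required, 8,475,412 in favor — not approved.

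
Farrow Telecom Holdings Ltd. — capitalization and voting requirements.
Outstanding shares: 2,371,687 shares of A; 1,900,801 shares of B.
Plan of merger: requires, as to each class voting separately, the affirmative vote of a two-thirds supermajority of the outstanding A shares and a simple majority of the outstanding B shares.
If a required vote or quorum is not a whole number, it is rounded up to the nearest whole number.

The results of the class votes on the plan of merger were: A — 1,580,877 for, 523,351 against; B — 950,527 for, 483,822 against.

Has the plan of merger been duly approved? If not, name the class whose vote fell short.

A: 2/3 of 2371687 = 1581124.67, rounded up to 1581125; 1,581,125 required, 1,580,877 in favor — not approved.
B: a majority of 1900801 is 950401; 950,401 required, 950,527 in favor — approved.

Not approved — the A shares did not give the required vote.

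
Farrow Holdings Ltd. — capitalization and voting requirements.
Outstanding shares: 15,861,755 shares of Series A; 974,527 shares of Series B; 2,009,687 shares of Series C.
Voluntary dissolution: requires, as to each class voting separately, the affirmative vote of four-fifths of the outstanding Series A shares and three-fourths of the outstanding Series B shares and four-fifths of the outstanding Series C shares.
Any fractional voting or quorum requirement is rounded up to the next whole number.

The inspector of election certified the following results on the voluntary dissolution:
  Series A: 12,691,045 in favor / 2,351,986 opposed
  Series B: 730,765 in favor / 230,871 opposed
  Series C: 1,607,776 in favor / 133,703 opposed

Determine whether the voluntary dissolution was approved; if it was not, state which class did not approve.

Not approved — the Series B shares did not give the required vote.

Series A: 4/5 of 15861755 = 12689404; 12,689,404 required, 12,691,045 in favor — approved.
Series B: 3/4 of 974527 = 730895.25, rounded up to 730896; 730,896 required, 730,765 in favor — not approved.
Series C: 4/5 of 2009687 = 1607749.60, rounded up to 1607750; 1,607,750 required, 1,607,776 in favor — approved.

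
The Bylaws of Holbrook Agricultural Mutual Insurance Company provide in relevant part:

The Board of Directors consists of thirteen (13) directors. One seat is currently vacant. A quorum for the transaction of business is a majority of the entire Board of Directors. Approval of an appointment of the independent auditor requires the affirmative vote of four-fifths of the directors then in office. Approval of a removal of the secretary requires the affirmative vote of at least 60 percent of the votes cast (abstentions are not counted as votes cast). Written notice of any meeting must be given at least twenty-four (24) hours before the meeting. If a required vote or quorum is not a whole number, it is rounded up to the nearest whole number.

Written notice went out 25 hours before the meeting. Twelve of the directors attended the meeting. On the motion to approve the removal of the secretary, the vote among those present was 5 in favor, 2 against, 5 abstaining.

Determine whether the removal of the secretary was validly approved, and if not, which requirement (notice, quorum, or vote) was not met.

Valid — all requirements satisfied.

Notice: 25 hours given; 24 required (25 ≥ 24). Satisfied.
Quorum: 12 present; quorum is 7. Satisfied.
Vote: the removal of the secretary requires three-fifths of the votes cast (12 present − 5 abstaining = 7). 3/5 of 7 = 4.20, rounded up to 5, so 5 affirmative votes are needed; 5 voted in favor. Satisfied.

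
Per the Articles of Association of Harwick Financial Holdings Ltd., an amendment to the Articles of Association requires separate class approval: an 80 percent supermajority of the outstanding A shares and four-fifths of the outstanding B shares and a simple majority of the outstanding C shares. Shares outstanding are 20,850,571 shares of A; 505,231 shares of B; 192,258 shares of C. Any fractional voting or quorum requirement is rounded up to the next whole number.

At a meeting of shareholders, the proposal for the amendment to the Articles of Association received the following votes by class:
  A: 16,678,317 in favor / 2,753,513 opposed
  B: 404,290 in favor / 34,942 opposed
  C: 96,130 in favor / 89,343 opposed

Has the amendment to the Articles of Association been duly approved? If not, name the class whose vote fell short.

A: 4/5 of 20850571 = 16680456.80, rounded up to 16680457; 16,680,457 required, 16,678,317 in favor — not approved.
B: 4/5 of 505231 = 404184.80, rounded up to 404185; 404,185 required, 404,290 in favor — approved.
C: a majority of 192258 is 96130; 96,130 required, 96,130 in favor — approved.

Not approved — the A shares did not give the required vote.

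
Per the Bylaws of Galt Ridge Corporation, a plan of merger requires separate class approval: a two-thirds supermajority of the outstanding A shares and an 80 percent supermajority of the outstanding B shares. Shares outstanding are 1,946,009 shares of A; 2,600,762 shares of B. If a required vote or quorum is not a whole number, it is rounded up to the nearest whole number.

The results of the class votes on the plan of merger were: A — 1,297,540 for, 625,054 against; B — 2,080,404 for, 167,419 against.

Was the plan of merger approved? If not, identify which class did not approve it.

Not approved — the B shares did not give the required vote.

A: 2/3 of 1946009 = 1297339.33, rounded up to 1297340; 1,297,340 required, 1,297,540 in favor — approved.
B: 4/5 of 2600762 = 2080609.60, rounded up to 2080610; 2,080,610 required, 2,080,404 in favor — not approved.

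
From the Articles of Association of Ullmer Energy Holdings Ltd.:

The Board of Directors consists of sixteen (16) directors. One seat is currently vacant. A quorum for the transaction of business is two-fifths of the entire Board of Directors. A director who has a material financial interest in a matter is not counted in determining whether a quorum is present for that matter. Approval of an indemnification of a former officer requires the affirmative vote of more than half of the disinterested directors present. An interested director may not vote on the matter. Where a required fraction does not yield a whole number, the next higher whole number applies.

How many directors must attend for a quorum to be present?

7

2/5 of 16 = 6.40, rounded up to 7.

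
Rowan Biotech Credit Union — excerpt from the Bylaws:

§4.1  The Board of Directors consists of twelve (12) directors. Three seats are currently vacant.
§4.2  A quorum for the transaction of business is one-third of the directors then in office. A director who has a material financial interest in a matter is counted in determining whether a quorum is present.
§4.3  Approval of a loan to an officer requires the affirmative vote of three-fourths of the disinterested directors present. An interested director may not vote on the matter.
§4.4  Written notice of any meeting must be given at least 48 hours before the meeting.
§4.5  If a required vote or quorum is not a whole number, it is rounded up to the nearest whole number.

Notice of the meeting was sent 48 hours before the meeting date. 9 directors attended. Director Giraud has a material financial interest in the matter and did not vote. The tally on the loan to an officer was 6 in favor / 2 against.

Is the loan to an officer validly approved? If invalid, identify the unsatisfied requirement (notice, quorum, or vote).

Notice: 48 hours given; 48 required (48 ≥ 48). Satisfied.
Quorum: 9 present (interested directors count toward quorum); quorum is 3. Satisfied.
Vote: the loan to an officer requires three-fourths of the disinterested directors present (9 − 1 = 8). 3/4 of 8 = 6, so 6 affirmative votes are needed; 6 voted in favor. Satisfied.

Valid — all requirements satisfied.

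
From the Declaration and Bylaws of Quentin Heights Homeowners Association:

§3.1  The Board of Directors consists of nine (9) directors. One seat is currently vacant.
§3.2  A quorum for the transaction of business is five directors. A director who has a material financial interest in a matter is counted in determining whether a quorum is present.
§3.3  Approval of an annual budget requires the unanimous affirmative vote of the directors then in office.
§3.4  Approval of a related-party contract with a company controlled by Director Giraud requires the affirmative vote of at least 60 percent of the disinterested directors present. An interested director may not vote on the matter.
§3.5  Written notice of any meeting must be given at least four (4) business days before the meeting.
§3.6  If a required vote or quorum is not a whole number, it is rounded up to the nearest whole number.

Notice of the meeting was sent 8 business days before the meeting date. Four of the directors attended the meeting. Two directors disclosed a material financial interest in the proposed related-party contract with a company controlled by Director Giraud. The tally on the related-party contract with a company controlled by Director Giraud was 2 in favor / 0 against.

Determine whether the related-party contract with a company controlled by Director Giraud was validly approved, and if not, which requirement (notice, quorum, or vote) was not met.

Invalid — quorum requirement not satisfied.

Notice: 8 business days given; 4 required (8 ≥ 4). Satisfied.
Quorum: 4 present (interested directors count toward quorum); quorum is 5. Not satisfied.
Vote: the related-party contract with a company controlled by Director Giraud requires three-fifths of the disinterested directors present (4 − 2 = 2). 3/5 of 2 = 1.20, rounded up to 2, so 2 affirmative votes are needed; 2 voted in favor. Satisfied. (Moot — without a quorum no business can be validly transacted.)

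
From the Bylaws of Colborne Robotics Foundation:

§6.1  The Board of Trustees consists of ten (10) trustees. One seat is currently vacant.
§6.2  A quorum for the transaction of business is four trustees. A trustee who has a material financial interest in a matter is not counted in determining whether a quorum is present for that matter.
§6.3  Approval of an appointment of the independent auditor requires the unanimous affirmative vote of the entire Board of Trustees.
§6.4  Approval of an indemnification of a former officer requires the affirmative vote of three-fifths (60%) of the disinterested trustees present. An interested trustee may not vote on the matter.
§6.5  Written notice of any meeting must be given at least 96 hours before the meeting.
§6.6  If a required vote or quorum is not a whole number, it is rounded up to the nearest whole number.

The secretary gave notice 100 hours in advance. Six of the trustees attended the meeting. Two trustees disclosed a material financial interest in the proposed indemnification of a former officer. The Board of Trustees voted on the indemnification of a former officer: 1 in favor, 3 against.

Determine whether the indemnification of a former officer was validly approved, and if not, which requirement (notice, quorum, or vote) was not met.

Invalid — vote requirement not satisfied.

Notice: 100 hours given; 96 required (100 ≥ 96). Satisfied.
Quorum: 6 present, but the 2 interested trustees do not count, leaving 4. Quorum is 4. Satisfied.
Vote: the indemnification of a former officer requires three-fifths of the disinterested trustees present (6 − 2 = 4). 3/5 of 4 = 2.40, rounded up to 3, so 3 affirmative votes are needed; 1 voted in favor. Not satisfied.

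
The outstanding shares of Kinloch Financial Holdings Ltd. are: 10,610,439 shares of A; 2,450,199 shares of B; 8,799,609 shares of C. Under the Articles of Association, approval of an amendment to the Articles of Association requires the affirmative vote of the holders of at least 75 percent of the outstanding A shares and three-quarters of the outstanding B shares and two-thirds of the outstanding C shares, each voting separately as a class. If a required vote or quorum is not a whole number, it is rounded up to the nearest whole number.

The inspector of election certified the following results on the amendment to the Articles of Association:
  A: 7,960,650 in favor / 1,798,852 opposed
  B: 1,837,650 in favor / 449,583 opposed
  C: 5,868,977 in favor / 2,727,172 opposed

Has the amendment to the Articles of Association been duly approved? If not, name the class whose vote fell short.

A: 3/4 of 10610439 = 7957829.25, rounded up to 7957830; 7,957,830 required, 7,960,650 in favor — approved.
B: 3/4 of 2450199 = 1837649.25, rounded up to 1837650; 1,837,650 required, 1,837,650 in favor — approved.
C: 2/3 of 8799609 = 5866406; 5,866,406 required, 5,868,977 in favor — approved.

Approved — every class gave the required vote.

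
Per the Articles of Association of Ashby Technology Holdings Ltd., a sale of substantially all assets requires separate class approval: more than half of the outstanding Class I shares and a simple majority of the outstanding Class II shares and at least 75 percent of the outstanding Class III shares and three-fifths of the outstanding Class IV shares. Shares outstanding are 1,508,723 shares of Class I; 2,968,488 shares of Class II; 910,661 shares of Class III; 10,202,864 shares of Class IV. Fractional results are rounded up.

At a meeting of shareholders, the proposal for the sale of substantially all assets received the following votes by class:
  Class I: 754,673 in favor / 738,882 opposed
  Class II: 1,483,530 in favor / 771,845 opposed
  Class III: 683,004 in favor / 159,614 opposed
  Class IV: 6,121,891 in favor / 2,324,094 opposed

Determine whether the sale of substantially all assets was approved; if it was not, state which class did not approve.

Not approved — the Class II shares did not give the required vote.

Class I: a majority of 1508723 is 754362; 754,362 required, 754,673 in favor — approved.
Class II: a majority of 2968488 is 1484245; 1,484,245 required, 1,483,530 in favor — not approved.
Class III: 3/4 of 910661 = 682995.75, rounded up to 682996; 682,996 required, 683,004 in favor — approved.
Class IV: 3/5 of 10202864 = 6121718.40, rounded up to 6121719; 6,121,719 required, 6,121,891 in favor — approved.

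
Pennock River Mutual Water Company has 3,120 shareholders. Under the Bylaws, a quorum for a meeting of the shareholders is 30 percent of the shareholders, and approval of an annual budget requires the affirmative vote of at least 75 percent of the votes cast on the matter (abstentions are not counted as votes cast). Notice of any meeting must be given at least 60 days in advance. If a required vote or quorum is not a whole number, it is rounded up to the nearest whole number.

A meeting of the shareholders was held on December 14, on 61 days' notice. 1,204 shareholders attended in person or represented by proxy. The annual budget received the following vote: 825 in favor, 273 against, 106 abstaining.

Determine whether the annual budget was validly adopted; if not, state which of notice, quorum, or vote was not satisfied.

Notice: 61 days given; 60 required. Satisfied.
Quorum: 30% of 3,120 = 936; 1,204 present. Satisfied.
Vote: requires three-fourths of the votes cast (1,204 − 106 abstaining = 1,098); 3/4 of 1098 = 823.50, rounded up to 824, so 824 needed; 825 in favor. Satisfied.

Valid — all requirements satisfied.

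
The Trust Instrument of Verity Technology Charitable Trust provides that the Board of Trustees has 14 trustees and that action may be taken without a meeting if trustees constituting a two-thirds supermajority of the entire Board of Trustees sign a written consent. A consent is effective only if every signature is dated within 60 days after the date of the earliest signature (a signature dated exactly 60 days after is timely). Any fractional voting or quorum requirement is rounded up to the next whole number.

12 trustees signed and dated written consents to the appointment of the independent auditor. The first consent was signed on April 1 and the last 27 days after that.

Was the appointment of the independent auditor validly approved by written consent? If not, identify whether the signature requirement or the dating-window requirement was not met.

Signatures required: a two-thirds supermajority of 14 — 2/3 of 14 = 9.33, rounded up to 10, so 10 needed; 12 signed. Sufficient.
Dating window: the latest signature is 27 days after the earliest; the limit is 60 days. Within the window.

Effective — both the signature and dating-window requirements are satisfied.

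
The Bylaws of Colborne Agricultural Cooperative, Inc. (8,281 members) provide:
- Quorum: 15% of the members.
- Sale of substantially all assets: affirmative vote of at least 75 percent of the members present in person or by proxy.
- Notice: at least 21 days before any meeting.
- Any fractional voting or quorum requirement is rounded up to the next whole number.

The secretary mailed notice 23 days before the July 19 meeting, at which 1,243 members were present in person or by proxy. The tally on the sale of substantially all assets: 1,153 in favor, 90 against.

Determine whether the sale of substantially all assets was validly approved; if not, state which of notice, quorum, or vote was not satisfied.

Notice: 23 days given; 21 required. Satisfied.
Quorum: 15% of 8,281 = 1,242.15, rounded up to 1,243; 1,243 present. Satisfied.
Vote: requires three-fourths of those present (1,243); 3/4 of 1243 = 932.25, rounded up to 933, so 933 needed; 1,153 in favor. Satisfied.

Valid — all requirements satisfied.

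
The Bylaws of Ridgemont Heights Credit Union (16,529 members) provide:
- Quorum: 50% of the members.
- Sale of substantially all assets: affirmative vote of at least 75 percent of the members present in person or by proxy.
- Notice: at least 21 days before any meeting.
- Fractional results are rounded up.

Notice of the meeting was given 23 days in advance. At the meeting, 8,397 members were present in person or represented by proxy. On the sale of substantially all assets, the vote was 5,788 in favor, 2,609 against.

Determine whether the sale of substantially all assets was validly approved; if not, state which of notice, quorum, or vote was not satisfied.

Notice: 23 days given; 21 required. Satisfied.
Quorum: 50% of 16,529 = 8,264.50, rounded up to 8,265; 8,397 present. Satisfied.
Vote: requires three-fourths of those present (8,397); 3/4 of 8397 = 6297.75, rounded up to 6298, so 6,298 needed; 5,788 in favor. Not satisfied.

Invalid — vote requirement not satisfied.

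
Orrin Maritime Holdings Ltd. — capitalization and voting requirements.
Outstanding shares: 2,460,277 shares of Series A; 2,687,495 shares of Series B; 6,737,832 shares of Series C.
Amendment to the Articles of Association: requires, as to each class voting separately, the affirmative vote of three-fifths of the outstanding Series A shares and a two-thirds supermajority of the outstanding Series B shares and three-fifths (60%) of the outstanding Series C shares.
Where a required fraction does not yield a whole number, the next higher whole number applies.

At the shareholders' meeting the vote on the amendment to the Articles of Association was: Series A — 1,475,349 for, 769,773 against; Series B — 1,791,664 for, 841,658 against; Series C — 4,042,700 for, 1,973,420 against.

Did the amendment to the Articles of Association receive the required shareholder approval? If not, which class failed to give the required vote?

Not approved — the Series A shares did not give the required vote.

Series A: 3/5 of 2460277 = 1476166.20, rounded up to 1476167; 1,476,167 required, 1,475,349 in favor — not approved.
Series B: 2/3 of 2687495 = 1791663.33, rounded up to 1791664; 1,791,664 required, 1,791,664 in favor — approved.
Series C: 3/5 of 6737832 = 4042699.20, rounded up to 4042700; 4,042,700 required, 4,042,700 in favor — approved.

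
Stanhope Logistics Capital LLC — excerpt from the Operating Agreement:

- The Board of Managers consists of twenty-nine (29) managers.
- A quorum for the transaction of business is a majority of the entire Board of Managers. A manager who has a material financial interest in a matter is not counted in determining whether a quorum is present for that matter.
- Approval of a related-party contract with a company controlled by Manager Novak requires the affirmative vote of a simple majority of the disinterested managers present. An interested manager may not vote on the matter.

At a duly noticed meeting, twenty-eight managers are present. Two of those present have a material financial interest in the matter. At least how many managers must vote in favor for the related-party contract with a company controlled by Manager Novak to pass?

The related-party contract with a company controlled by Manager Novak requires a majority of the disinterested managers present (28 − 2 = 26).
A majority of 26 is 14.

14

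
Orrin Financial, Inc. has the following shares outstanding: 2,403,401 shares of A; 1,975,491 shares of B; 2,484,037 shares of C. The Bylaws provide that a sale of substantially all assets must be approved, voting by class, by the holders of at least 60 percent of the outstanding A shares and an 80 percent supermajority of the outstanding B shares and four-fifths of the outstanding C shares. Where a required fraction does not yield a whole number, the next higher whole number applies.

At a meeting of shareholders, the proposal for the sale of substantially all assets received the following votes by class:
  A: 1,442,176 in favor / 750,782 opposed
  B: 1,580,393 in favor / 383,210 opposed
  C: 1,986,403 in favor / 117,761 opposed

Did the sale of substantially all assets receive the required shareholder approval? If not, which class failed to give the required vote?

A: 3/5 of 2403401 = 1442040.60, rounded up to 1442041; 1,442,041 required, 1,442,176 in favor — approved.
B: 4/5 of 1975491 = 1580392.80, rounded up to 1580393; 1,580,393 required, 1,580,393 in favor — approved.
C: 4/5 of 2484037 = 1987229.60, rounded up to 1987230; 1,987,230 required, 1,986,403 in favor — not approved.

Not approved — the C shares did not give the required vote.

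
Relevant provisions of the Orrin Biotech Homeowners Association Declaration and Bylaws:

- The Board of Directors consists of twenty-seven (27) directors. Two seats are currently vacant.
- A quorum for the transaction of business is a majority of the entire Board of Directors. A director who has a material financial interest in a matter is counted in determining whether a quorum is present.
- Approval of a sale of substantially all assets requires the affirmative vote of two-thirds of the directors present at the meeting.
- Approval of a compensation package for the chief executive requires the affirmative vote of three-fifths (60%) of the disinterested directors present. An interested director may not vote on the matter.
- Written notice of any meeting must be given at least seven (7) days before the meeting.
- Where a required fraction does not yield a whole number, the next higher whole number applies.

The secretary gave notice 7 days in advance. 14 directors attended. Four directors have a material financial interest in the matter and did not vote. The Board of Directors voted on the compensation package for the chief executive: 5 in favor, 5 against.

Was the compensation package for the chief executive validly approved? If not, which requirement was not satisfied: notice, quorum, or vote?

Invalid — vote requirement not satisfied.

Notice: 7 days given; 7 required (7 ≥ 7). Satisfied.
Quorum: 14 present (interested directors count toward quorum); quorum is 14. Satisfied.
Vote: the compensation package for the chief executive requires three-fifths of the disinterested directors present (14 − 4 = 10). 3/5 of 10 = 6, so 6 affirmative votes are needed; 5 voted in favor. Not satisfied.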